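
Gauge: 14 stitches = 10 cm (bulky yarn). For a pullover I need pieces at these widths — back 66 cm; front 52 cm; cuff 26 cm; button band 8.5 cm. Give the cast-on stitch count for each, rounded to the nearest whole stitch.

Rate = 14/10 = 1.4 sts per cm.
back: 66 × 1.4 = 92.40 → 92.
front: 52 × 1.4 = 72.80 → 73.
cuff: 26 × 1.4 = 36.40 → 36.
button band: 8.5 × 1.4 = 11.90 → 12.

back 92; front 73; cuff 36; button band 12.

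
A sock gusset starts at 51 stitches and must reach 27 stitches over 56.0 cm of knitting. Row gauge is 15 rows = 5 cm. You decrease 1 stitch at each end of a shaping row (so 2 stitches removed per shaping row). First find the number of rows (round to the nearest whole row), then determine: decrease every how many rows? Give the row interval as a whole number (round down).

Decrease every 14th row.

Rows = 56.0 × 3 = 168.0 → 168 rows.
Stitches to remove: 24 → 12 shaping rows (at 2 st each).
168 / 12 = 14.00 → every 14 rows.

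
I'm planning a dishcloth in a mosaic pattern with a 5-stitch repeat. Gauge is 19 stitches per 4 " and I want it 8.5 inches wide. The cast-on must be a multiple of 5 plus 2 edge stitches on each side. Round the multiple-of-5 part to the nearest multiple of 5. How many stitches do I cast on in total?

19 / 4 = 4.75 sts per inch.
8.5 × 4.75 = 40.38 sts.
Less 4 edge sts → 36.38 for the repeat.
Nearest multiple of 5: 35.
Add back 4 edge sts → 39.

39 stitches.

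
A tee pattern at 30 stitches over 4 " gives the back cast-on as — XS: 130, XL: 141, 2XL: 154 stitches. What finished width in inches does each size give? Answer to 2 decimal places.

XS 17.33 inches; XL 18.80 inches; 2XL 20.53 inches.

30/4 = 7.5 sts per in.
XS: 130 / 7.5 = 17.333 → 17.33 in.
XL: 141 / 7.5 = 18.800 → 18.80 in.
2XL: 154 / 7.5 = 20.533 → 20.53 in.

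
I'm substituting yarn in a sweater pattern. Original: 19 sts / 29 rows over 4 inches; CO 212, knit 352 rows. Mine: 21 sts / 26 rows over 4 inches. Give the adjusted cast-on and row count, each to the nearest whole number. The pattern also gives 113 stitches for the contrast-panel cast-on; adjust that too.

Stitches: 212 × 21/19 = 234.32 → 234.
Rows: 352 × 26/29 = 315.59 → 316.
contrast-panel cast-on: 113 × 21/19 = 124.89 → 125.

Cast on 234 stitches; work 316 rows; contrast-panel cast-on 125 stitches.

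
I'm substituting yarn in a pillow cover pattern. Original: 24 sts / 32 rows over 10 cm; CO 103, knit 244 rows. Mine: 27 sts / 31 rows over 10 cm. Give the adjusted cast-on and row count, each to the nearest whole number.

Cast on 116 stitches; work 236 rows.

Stitches: 103 × 27/24 = 115.88 → 116.
Rows: 244 × 31/32 = 236.38 → 236.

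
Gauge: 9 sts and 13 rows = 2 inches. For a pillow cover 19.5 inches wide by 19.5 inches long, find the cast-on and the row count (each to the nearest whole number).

Cast on 88 stitches and work 127 rows.

Stitch gauge = 9/2 = 4.5 sts/in; 19.5 × 4.5 = 87.75 → 88 sts.
Row gauge = 13/2 = 6.5 rows/in; 19.5 × 6.5 = 126.75 → 127 rows.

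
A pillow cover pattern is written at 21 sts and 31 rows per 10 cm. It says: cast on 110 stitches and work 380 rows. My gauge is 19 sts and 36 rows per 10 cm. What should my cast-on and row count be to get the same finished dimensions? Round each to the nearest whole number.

Stitches: 110 × 19/21 = 99.52 → 100.
Rows: 380 × 36/31 = 441.29 → 441.

Cast on 100 stitches; work 441 rows.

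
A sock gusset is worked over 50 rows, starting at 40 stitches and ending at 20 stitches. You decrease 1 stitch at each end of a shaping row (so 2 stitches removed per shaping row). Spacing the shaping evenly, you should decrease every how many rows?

Decrease every 5th row.

Stitches to remove: |20 − 40| = 20.
Shaping rows needed: 20 / 2 = 10.
50 rows / 10 = every 5 rows.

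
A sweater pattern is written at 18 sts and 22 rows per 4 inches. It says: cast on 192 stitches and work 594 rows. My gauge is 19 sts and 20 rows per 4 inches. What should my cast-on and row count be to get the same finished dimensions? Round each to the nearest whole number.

Cast on 203 stitches; work 540 rows.

Stitches: 192 × 19/18 = 202.67 → 203.
Rows: 594 × 20/22 = 540.00 → 540.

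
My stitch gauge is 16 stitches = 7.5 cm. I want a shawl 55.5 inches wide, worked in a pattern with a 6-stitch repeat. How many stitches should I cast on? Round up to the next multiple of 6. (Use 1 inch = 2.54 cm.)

55.5 in = 55.5 × 2.54 = 140.97 cm.
16 / 7.5 = 2.133 sts/cm.
140.97 × 2.133 = 300.74 sts.
→ 306.

306 stitches.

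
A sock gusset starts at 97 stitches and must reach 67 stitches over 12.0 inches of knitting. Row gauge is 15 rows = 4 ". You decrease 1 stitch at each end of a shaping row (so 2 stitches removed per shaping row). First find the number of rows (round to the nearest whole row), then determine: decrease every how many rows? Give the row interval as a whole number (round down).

Decrease every 3rd row.

Rows = 12.0 × 3.75 = 45.0 → 45 rows.
Stitches to remove: 30 → 15 shaping rows (at 2 st each).
45 / 15 = 3.00 → every 3 rows.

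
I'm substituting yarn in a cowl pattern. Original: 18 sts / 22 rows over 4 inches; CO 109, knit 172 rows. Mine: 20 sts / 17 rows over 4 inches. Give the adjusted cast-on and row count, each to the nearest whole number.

Cast on 121 stitches; work 133 rows.

Stitches: 109 × 20/18 = 121.11 → 121.
Rows: 172 × 17/22 = 132.91 → 133.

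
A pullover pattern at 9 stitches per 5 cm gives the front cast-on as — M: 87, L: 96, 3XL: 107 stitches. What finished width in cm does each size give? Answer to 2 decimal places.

M 48.33 cm; L 53.33 cm; 3XL 59.44 cm.

9/5 = 1.8 sts per cm.
M: 87 / 1.8 = 48.333 → 48.33 cm.
L: 96 / 1.8 = 53.333 → 53.33 cm.
3XL: 107 / 1.8 = 59.444 → 59.44 cm.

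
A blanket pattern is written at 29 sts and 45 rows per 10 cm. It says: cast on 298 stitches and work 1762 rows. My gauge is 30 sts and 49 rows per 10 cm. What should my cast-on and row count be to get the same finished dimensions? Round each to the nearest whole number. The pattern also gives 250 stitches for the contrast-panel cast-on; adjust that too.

Cast on 308 stitches; work 1919 rows; contrast-panel cast-on 259 stitches.

Stitches: 298 × 30/29 = 308.28 → 308.
Rows: 1762 × 49/45 = 1918.62 → 1919.
contrast-panel cast-on: 250 × 30/29 = 258.62 → 259.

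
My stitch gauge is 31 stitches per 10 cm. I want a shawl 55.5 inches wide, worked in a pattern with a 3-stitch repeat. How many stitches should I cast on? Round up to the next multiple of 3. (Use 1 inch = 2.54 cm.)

CO 438 sts.

55.5 in = 55.5 × 2.54 = 140.97 cm.
31 / 10 = 3.1 sts/cm.
140.97 × 3.1 = 437.01 sts.
→ 438.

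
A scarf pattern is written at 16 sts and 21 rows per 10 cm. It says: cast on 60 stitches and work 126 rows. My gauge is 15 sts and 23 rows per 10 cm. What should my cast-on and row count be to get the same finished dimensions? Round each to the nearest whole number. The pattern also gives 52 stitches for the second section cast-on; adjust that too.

Stitches: 60 × 15/16 = 56.25 → 56.
Rows: 126 × 23/21 = 138.00 → 138.
second section cast-on: 52 × 15/16 = 48.75 → 49.

Cast on 56 stitches; work 138 rows; second section cast-on 49 stitches.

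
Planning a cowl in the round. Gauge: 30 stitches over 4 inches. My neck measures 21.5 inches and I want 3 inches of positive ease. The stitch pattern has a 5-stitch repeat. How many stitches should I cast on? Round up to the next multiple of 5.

Cast on 185 stitches.

Finished = 21.5 + 3 = 24.5 inches.
30 / 4 = 7.5 sts/in.
24.5 × 7.5 = 183.75 sts.
Next multiple of 5: 185.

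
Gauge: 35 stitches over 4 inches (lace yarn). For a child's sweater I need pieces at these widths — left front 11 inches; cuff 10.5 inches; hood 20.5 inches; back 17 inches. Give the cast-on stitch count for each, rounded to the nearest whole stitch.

Rate = 35/4 = 8.75 sts per in.
left front: 11 × 8.75 = 96.25 → 96.
cuff: 10.5 × 8.75 = 91.88 → 92.
hood: 20.5 × 8.75 = 179.38 → 179.
back: 17 × 8.75 = 148.75 → 149.

left front 96; cuff 92; hood 179; back 149.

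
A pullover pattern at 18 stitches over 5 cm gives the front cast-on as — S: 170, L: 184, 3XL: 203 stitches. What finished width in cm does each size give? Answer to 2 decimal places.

S 47.22 cm; L 51.11 cm; 3XL 56.39 cm.

18/5 = 3.6 sts per cm.
S: 170 / 3.6 = 47.222 → 47.22 cm.
L: 184 / 3.6 = 51.111 → 51.11 cm.
3XL: 203 / 3.6 = 56.389 → 56.39 cm.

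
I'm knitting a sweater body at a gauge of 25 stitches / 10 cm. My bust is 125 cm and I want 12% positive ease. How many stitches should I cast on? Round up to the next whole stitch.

Finished = 125 × 1.12 = 140.00 cm.
25 / 10 = 2.5 sts per cm.
140.00 × 2.5 = 350.00 sts.

350 stitches.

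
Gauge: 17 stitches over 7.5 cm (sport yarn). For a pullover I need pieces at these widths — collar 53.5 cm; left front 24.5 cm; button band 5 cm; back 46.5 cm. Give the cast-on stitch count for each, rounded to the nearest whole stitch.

collar 121; left front 56; button band 11; back 105.

Rate = 17/7.5 = 2.267 sts per cm.
collar: 53.5 × 2.267 = 121.27 → 121.
left front: 24.5 × 2.267 = 55.53 → 56.
button band: 5 × 2.267 = 11.33 → 11.
back: 46.5 × 2.267 = 105.40 → 105.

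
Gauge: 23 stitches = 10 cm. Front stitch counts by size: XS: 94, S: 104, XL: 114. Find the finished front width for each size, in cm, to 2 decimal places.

XS 40.87 cm; S 45.22 cm; XL 49.57 cm.

23/10 = 2.3 sts per cm.
XS: 94 / 2.3 = 40.870 → 40.87 cm.
S: 104 / 2.3 = 45.217 → 45.22 cm.
XL: 114 / 2.3 = 49.565 → 49.57 cm.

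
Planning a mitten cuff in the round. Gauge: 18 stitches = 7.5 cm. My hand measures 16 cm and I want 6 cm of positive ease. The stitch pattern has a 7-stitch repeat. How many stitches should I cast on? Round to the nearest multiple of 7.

Finished = 16 + 6 = 22 cm.
18 / 7.5 = 2.4 sts/cm.
22 × 2.4 = 52.80 sts.
Nearest multiple of 7: 56.

Cast on 56 stitches.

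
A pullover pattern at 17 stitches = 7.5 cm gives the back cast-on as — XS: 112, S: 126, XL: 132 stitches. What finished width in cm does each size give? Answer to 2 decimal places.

17/7.5 = 2.267 sts per cm.
XS: 112 / 2.267 = 49.412 → 49.41 cm.
S: 126 / 2.267 = 55.588 → 55.59 cm.
XL: 132 / 2.267 = 58.235 → 58.24 cm.

XS 49.41 cm; S 55.59 cm; XL 58.24 cm.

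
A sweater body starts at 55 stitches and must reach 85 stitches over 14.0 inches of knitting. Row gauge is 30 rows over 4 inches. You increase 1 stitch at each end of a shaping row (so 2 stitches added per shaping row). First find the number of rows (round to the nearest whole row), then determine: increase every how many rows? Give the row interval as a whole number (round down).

Rows = 14.0 × 7.5 = 105.0 → 105 rows.
Stitches to add: 30 → 15 shaping rows (at 2 st each).
105 / 15 = 7.00 → every 7 rows.

Increase every 7th row.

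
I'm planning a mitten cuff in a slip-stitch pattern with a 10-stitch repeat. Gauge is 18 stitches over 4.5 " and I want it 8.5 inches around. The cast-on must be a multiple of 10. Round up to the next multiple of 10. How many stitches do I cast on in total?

18 / 4.5 = 4 sts per inch.
8.5 × 4 = 34.00 sts.
Next multiple of 10: 40.

40 stitches.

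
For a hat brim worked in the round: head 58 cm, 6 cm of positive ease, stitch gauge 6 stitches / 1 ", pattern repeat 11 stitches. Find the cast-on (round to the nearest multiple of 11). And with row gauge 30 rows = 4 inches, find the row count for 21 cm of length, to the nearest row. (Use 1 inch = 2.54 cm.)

Finished = 58 + 6 = 64 cm.
64 cm × 1/2.54 = 25.20 inches.
6/1 = 6 sts per in; 25.20 × 6 = 151.18 sts.
Nearest multiple of 11 → 154.
21 cm = 8.27 inches; × 7.5 = 62.01 → 62 rows.

Cast on 154 stitches; work 62 rows.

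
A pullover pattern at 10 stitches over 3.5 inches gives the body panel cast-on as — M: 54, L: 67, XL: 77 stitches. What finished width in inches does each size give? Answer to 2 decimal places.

M 18.90 inches; L 23.45 inches; XL 26.95 inches.

10/3.5 = 2.857 sts per in.
M: 54 / 2.857 = 18.900 → 18.90 in.
L: 67 / 2.857 = 23.450 → 23.45 in.
XL: 77 / 2.857 = 26.950 → 26.95 in.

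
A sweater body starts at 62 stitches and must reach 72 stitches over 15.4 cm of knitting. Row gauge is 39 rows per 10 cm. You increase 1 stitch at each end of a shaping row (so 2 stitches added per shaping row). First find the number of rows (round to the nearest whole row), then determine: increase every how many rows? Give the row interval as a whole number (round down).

Rows = 15.4 × 3.9 = 60.1 → 60 rows.
Stitches to add: 10 → 5 shaping rows (at 2 st each).
60 / 5 = 12.00 → every 12 rows.

Increase every 12th row.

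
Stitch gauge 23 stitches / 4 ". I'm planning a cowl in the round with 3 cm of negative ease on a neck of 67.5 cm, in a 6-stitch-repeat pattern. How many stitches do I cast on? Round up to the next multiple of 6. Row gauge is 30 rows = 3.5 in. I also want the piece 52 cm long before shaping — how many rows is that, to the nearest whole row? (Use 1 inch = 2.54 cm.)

Cast on 150 stitches; work 175 rows.

Finished = 67.5 − 3 = 64.5 cm.
64.5 cm × 1/2.54 = 25.39 inches.
23/4 = 5.75 sts per in; 25.39 × 5.75 = 146.01 sts.
Next multiple of 6 → 150.
52 cm = 20.47 inches; × 8.571 = 175.48 → 175 rows.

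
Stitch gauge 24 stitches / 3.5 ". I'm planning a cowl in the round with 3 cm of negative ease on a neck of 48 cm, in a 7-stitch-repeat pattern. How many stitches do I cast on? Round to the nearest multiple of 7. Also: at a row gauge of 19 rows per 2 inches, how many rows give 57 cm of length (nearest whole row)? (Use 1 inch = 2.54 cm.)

Finished = 48 − 3 = 45 cm.
45 cm × 1/2.54 = 17.72 inches.
24/3.5 = 6.857 sts per in; 17.72 × 6.857 = 121.48 sts.
Nearest multiple of 7 → 119.
57 cm = 22.44 inches; × 9.5 = 213.19 → 213 rows.

Cast on 119 stitches; work 213 rows.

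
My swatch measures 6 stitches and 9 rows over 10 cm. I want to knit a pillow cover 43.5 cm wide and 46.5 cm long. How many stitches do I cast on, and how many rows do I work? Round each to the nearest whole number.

Stitch gauge = 6/10 = 0.6 sts/cm; 43.5 × 0.6 = 26.10 → 26 sts.
Row gauge = 9/10 = 0.9 rows/cm; 46.5 × 0.9 = 41.85 → 42 rows.

Cast on 26 stitches and work 42 rows.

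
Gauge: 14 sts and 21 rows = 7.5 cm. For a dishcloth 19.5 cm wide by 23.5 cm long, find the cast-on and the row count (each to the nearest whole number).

Cast on 36 stitches and work 66 rows.

Stitch gauge = 14/7.5 = 1.867 sts/cm; 19.5 × 1.867 = 36.40 → 36 sts.
Row gauge = 21/7.5 = 2.8 rows/cm; 23.5 × 2.8 = 65.80 → 66 rows.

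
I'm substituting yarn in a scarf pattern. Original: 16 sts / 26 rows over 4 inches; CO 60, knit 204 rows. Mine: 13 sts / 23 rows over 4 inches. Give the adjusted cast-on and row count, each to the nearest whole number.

Stitches: 60 × 13/16 = 48.75 → 49.
Rows: 204 × 23/26 = 180.46 → 180.

Cast on 49 stitches; work 180 rows.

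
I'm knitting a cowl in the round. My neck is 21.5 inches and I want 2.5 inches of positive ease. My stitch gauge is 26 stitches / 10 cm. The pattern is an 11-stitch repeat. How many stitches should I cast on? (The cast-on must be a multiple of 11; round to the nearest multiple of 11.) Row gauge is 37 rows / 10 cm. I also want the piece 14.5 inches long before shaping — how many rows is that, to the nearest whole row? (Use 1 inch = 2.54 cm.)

Finished = 21.5 + 2.5 = 24 inches.
24 inches × 2.54 = 60.96 cm.
26/10 = 2.6 sts per cm; 60.96 × 2.6 = 158.50 sts.
Nearest multiple of 11 → 154.
14.5 inches = 36.83 cm; × 3.7 = 136.27 → 136 rows.

Cast on 154 stitches; work 136 rows.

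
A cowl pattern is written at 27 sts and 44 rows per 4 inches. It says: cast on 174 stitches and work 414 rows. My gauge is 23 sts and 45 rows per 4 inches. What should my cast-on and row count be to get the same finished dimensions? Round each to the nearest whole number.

Cast on 148 stitches; work 423 rows.

Stitches: 174 × 23/27 = 148.22 → 148.
Rows: 414 × 45/44 = 423.41 → 423.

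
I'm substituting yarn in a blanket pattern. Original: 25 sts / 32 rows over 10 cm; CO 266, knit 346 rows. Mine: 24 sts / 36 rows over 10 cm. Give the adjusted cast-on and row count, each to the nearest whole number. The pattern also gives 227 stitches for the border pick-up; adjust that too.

Cast on 255 stitches; work 389 rows; border pick-up 218 stitches.

Stitches: 266 × 24/25 = 255.36 → 255.
Rows: 346 × 36/32 = 389.25 → 389.
border pick-up: 227 × 24/25 = 217.92 → 218.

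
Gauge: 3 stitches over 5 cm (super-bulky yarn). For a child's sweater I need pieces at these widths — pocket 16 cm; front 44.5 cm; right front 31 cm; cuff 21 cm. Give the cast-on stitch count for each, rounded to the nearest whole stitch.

Rate = 3/5 = 0.6 sts per cm.
pocket: 16 × 0.6 = 9.60 → 10.
front: 44.5 × 0.6 = 26.70 → 27.
right front: 31 × 0.6 = 18.60 → 19.
cuff: 21 × 0.6 = 12.60 → 13.

pocket 10; front 27; right front 19; cuff 13.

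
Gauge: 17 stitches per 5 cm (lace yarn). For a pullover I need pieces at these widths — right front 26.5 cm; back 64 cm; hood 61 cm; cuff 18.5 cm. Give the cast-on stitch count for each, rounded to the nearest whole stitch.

right front 90; back 218; hood 207; cuff 63.

Rate = 17/5 = 3.4 sts per cm.
right front: 26.5 × 3.4 = 90.10 → 90.
back: 64 × 3.4 = 217.60 → 218.
hood: 61 × 3.4 = 207.40 → 207.
cuff: 18.5 × 3.4 = 62.90 → 63.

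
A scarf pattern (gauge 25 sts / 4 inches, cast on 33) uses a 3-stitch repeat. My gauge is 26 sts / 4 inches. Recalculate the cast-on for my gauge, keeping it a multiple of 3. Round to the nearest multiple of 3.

33 × 26 / 25 = 34.32.
Nearest multiple of 3: 33.

CO 33 sts.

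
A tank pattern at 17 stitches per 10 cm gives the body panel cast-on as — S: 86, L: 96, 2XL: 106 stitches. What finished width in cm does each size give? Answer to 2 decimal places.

S 50.59 cm; L 56.47 cm; 2XL 62.35 cm.

17/10 = 1.7 sts per cm.
S: 86 / 1.7 = 50.588 → 50.59 cm.
L: 96 / 1.7 = 56.471 → 56.47 cm.
2XL: 106 / 1.7 = 62.353 → 62.35 cm.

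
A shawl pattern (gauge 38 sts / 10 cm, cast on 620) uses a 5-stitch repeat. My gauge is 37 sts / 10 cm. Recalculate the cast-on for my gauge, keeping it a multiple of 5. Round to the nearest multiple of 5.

620 × 37 / 38 = 603.68.
Nearest multiple of 5: 605.

CO 605 sts.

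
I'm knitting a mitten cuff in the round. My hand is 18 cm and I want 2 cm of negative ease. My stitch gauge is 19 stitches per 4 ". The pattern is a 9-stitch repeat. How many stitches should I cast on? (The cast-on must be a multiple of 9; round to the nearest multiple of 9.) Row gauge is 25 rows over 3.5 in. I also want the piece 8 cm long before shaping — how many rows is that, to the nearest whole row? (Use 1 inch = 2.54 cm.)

Cast on 27 stitches; work 22 rows.

Finished = 18 − 2 = 16 cm.
16 cm × 1/2.54 = 6.30 inches.
19/4 = 4.75 sts per in; 6.30 × 4.75 = 29.92 sts.
Nearest multiple of 9 → 27.
8 cm = 3.15 inches; × 7.143 = 22.50 → 22 rows.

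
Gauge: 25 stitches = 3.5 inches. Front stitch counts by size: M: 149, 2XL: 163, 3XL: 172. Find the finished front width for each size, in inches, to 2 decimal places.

25/3.5 = 7.143 sts per in.
M: 149 / 7.143 = 20.860 → 20.86 in.
2XL: 163 / 7.143 = 22.820 → 22.82 in.
3XL: 172 / 7.143 = 24.080 → 24.08 in.

M 20.86 inches; 2XL 22.82 inches; 3XL 24.08 inches.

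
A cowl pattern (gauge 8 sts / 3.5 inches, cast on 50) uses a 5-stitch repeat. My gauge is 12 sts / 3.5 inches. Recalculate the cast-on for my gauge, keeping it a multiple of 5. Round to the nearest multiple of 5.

CO 75 sts.

50 × 12 / 8 = 75.00.
Nearest multiple of 5: 75.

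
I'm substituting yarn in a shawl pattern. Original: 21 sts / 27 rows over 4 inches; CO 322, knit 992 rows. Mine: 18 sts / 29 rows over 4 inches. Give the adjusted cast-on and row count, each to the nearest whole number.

Cast on 276 stitches; work 1065 rows.

Stitches: 322 × 18/21 = 276.00 → 276.
Rows: 992 × 29/27 = 1065.48 → 1065.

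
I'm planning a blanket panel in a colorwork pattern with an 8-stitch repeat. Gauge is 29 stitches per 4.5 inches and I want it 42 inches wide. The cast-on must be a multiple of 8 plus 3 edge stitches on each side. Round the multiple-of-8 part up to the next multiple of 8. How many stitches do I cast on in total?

278 stitches.

29 / 4.5 = 6.444 sts per inch.
42 × 6.444 = 270.67 sts.
Less 6 edge sts → 264.67 for the repeat.
Next multiple of 8: 272.
Add back 6 edge sts → 278.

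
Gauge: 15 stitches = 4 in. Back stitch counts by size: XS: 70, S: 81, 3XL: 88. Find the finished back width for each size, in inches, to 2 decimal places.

XS 18.67 inches; S 21.60 inches; 3XL 23.47 inches.

15/4 = 3.75 sts per in.
XS: 70 / 3.75 = 18.667 → 18.67 in.
S: 81 / 3.75 = 21.600 → 21.60 in.
3XL: 88 / 3.75 = 23.467 → 23.47 in.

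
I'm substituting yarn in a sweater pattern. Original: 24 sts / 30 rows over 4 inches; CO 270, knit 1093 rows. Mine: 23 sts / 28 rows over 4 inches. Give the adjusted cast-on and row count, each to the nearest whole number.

Stitches: 270 × 23/24 = 258.75 → 259.
Rows: 1093 × 28/30 = 1020.13 → 1020.

Cast on 259 stitches; work 1020 rows.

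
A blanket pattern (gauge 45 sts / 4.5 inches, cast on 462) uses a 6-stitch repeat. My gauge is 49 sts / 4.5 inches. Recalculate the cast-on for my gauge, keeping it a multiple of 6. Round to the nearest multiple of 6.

504 stitches.

462 × 49 / 45 = 503.07.
Nearest multiple of 6: 504.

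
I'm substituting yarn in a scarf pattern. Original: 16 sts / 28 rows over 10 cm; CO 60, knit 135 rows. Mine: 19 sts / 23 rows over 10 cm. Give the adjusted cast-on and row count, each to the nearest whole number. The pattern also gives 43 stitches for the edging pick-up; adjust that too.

Cast on 71 stitches; work 111 rows; edging pick-up 51 stitches.

Stitches: 60 × 19/16 = 71.25 → 71.
Rows: 135 × 23/28 = 110.89 → 111.
edging pick-up: 43 × 19/16 = 51.06 → 51.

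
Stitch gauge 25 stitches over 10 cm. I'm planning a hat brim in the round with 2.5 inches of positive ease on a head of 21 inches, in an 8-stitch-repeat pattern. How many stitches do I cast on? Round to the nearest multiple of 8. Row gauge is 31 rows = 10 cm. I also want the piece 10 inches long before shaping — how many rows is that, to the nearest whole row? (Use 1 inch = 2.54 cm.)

Cast on 152 stitches; work 79 rows.

Finished = 21 + 2.5 = 23.5 inches.
23.5 inches × 2.54 = 59.69 cm.
25/10 = 2.5 sts per cm; 59.69 × 2.5 = 149.22 sts.
Nearest multiple of 8 → 152.
10 inches = 25.40 cm; × 3.1 = 78.74 → 79 rows.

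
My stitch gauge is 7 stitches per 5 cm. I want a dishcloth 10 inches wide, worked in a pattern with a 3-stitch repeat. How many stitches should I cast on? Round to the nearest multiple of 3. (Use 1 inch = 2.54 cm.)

CO 36 sts.

10 in = 10 × 2.54 = 25.40 cm.
7 / 5 = 1.4 sts/cm.
25.40 × 1.4 = 35.56 sts.
→ 36.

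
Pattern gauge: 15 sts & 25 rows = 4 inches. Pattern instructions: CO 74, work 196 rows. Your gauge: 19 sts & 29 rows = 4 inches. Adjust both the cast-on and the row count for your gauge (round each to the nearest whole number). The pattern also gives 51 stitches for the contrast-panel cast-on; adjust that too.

Stitches: 74 × 19/15 = 93.73 → 94.
Rows: 196 × 29/25 = 227.36 → 227.
contrast-panel cast-on: 51 × 19/15 = 64.60 → 65.

Cast on 94 stitches; work 227 rows; contrast-panel cast-on 65 stitches.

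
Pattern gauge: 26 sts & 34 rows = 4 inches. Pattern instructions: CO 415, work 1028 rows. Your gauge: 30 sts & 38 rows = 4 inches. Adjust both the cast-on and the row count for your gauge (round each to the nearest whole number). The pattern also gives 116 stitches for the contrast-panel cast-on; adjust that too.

Stitches: 415 × 30/26 = 478.85 → 479.
Rows: 1028 × 38/34 = 1148.94 → 1149.
contrast-panel cast-on: 116 × 30/26 = 133.85 → 134.

Cast on 479 stitches; work 1149 rows; contrast-panel cast-on 134 stitches.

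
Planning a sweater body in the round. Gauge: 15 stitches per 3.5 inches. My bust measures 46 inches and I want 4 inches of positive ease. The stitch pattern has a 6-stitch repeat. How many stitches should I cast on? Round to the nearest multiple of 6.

CO 216 sts.

Finished = 46 + 4 = 50 inches.
15 / 3.5 = 4.286 sts/in.
50 × 4.286 = 214.29 sts.
Nearest multiple of 6: 216.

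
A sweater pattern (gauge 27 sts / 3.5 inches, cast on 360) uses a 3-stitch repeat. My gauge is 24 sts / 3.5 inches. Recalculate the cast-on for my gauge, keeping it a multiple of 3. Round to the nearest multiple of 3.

360 × 24 / 27 = 320.00.
Nearest multiple of 3: 321.

Cast on 321 stitches.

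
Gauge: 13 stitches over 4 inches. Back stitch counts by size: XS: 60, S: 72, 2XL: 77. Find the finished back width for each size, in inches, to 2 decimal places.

XS 18.46 inches; S 22.15 inches; 2XL 23.69 inches.

13/4 = 3.25 sts per in.
XS: 60 / 3.25 = 18.462 → 18.46 in.
S: 72 / 3.25 = 22.154 → 22.15 in.
2XL: 77 / 3.25 = 23.692 → 23.69 in.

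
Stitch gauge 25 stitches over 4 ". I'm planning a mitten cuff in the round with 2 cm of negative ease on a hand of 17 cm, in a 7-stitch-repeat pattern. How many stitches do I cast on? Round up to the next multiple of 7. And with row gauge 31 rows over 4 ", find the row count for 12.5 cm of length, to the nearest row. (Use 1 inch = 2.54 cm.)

Finished = 17 − 2 = 15 cm.
15 cm × 1/2.54 = 5.91 inches.
25/4 = 6.25 sts per in; 5.91 × 6.25 = 36.91 sts.
Next multiple of 7 → 42.
12.5 cm = 4.92 inches; × 7.75 = 38.14 → 38 rows.

Cast on 42 stitches; work 38 rows.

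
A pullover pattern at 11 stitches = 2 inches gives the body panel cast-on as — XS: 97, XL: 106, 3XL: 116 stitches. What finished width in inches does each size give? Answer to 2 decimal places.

11/2 = 5.5 sts per in.
XS: 97 / 5.5 = 17.636 → 17.64 in.
XL: 106 / 5.5 = 19.273 → 19.27 in.
3XL: 116 / 5.5 = 21.091 → 21.09 in.

XS 17.64 inches; XL 19.27 inches; 3XL 21.09 inches.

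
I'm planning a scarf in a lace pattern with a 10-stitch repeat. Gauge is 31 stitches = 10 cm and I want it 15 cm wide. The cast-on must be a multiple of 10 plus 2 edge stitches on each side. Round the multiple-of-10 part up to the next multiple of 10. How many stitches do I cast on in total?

Cast on 54 stitches.

31 / 10 = 3.1 sts per cm.
15 × 3.1 = 46.50 sts.
Less 4 edge sts → 42.50 for the repeat.
Next multiple of 10: 50.
Add back 4 edge sts → 54.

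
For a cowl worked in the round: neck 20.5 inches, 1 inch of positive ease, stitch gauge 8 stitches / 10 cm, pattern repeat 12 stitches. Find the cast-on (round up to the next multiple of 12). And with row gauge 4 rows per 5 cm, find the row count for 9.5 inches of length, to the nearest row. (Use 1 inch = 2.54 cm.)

Cast on 48 stitches; work 19 rows.

Finished = 20.5 + 1 = 21.5 inches.
21.5 inches × 2.54 = 54.61 cm.
8/10 = 0.8 sts per cm; 54.61 × 0.8 = 43.69 sts.
Next multiple of 12 → 48.
9.5 inches = 24.13 cm; × 0.8 = 19.30 → 19 rows.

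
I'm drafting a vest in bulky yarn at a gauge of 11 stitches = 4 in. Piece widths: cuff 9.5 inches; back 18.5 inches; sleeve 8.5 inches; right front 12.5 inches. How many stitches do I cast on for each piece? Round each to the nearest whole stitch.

cuff 26; back 51; sleeve 23; right front 34.

Rate = 11/4 = 2.75 sts per in.
cuff: 9.5 × 2.75 = 26.12 → 26.
back: 18.5 × 2.75 = 50.88 → 51.
sleeve: 8.5 × 2.75 = 23.38 → 23.
right front: 12.5 × 2.75 = 34.38 → 34.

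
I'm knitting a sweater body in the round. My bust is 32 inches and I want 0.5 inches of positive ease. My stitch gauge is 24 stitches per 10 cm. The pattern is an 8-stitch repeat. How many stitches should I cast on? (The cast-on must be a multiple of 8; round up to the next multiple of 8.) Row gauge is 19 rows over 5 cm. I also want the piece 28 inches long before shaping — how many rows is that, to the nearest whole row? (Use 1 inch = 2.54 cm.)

Finished = 32 + 0.5 = 32.5 inches.
32.5 inches × 2.54 = 82.55 cm.
24/10 = 2.4 sts per cm; 82.55 × 2.4 = 198.12 sts.
Next multiple of 8 → 200.
28 inches = 71.12 cm; × 3.8 = 270.26 → 270 rows.

Cast on 200 stitches; work 270 rows.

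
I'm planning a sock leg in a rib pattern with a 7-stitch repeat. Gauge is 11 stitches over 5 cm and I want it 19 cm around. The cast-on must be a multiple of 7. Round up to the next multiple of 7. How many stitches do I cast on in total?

Cast on 42 stitches.

11 / 5 = 2.2 sts per cm.
19 × 2.2 = 41.80 sts.
Next multiple of 7: 42.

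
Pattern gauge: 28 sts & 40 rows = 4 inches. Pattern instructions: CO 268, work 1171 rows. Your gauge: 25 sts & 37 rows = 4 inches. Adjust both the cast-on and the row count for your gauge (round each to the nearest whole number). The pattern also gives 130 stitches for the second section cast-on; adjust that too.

Cast on 239 stitches; work 1083 rows; second section cast-on 116 stitches.

Stitches: 268 × 25/28 = 239.29 → 239.
Rows: 1171 × 37/40 = 1083.17 → 1083.
second section cast-on: 130 × 25/28 = 116.07 → 116.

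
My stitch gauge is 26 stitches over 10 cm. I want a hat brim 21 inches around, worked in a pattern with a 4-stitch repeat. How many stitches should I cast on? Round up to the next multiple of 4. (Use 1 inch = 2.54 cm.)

CO 140 sts.

21 in = 21 × 2.54 = 53.34 cm.
26 / 10 = 2.6 sts/cm.
53.34 × 2.6 = 138.68 sts.
→ 140.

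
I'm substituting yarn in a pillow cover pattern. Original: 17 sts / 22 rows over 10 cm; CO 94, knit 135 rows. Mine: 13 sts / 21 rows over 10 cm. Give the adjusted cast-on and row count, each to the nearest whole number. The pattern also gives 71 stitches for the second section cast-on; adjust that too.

Cast on 72 stitches; work 129 rows; second section cast-on 54 stitches.

Stitches: 94 × 13/17 = 71.88 → 72.
Rows: 135 × 21/22 = 128.86 → 129.
second section cast-on: 71 × 13/17 = 54.29 → 54.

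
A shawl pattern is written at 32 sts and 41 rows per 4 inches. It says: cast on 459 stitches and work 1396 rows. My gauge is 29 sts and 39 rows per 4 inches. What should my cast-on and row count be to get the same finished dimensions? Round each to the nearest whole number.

Cast on 416 stitches; work 1328 rows.

Stitches: 459 × 29/32 = 415.97 → 416.
Rows: 1396 × 39/41 = 1327.90 → 1328.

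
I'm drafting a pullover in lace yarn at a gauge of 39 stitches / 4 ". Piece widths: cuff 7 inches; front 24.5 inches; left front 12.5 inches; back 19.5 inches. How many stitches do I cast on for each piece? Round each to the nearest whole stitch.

Rate = 39/4 = 9.75 sts per in.
cuff: 7 × 9.75 = 68.25 → 68.
front: 24.5 × 9.75 = 238.88 → 239.
left front: 12.5 × 9.75 = 121.88 → 122.
back: 19.5 × 9.75 = 190.12 → 190.

cuff 68; front 239; left front 122; back 190.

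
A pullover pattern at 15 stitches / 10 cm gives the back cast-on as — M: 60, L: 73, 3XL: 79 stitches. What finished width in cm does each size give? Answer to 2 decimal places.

15/10 = 1.5 sts per cm.
M: 60 / 1.5 = 40.000 → 40.00 cm.
L: 73 / 1.5 = 48.667 → 48.67 cm.
3XL: 79 / 1.5 = 52.667 → 52.67 cm.

M 40.00 cm; L 48.67 cm; 3XL 52.67 cm.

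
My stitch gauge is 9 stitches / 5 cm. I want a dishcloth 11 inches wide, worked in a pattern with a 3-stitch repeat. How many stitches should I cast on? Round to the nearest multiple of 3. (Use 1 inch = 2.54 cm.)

11 in = 11 × 2.54 = 27.94 cm.
9 / 5 = 1.8 sts/cm.
27.94 × 1.8 = 50.29 sts.
→ 51.

51 stitches.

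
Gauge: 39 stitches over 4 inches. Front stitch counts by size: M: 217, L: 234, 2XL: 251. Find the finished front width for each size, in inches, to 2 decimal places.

39/4 = 9.75 sts per in.
M: 217 / 9.75 = 22.256 → 22.26 in.
L: 234 / 9.75 = 24.000 → 24.00 in.
2XL: 251 / 9.75 = 25.744 → 25.74 in.

M 22.26 inches; L 24.00 inches; 2XL 25.74 inches.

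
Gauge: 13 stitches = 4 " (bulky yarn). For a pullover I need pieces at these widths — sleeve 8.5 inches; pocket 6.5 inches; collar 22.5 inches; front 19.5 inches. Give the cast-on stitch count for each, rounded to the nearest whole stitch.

Rate = 13/4 = 3.25 sts per in.
sleeve: 8.5 × 3.25 = 27.62 → 28.
pocket: 6.5 × 3.25 = 21.12 → 21.
collar: 22.5 × 3.25 = 73.12 → 73.
front: 19.5 × 3.25 = 63.38 → 63.

sleeve 28; pocket 21; collar 73; front 63.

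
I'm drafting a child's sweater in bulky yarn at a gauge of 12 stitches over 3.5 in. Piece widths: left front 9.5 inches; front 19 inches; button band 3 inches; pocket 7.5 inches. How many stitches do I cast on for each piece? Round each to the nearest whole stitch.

left front 33; front 65; button band 10; pocket 26.

Rate = 12/3.5 = 3.429 sts per in.
left front: 9.5 × 3.429 = 32.57 → 33.
front: 19 × 3.429 = 65.14 → 65.
button band: 3 × 3.429 = 10.29 → 10.
pocket: 7.5 × 3.429 = 25.71 → 26.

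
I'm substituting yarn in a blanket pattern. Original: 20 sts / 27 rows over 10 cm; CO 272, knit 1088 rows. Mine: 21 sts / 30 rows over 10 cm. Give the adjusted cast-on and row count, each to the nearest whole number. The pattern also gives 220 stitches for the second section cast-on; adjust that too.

Cast on 286 stitches; work 1209 rows; second section cast-on 231 stitches.

Stitches: 272 × 21/20 = 285.60 → 286.
Rows: 1088 × 30/27 = 1208.89 → 1209.
second section cast-on: 220 × 21/20 = 231.00 → 231.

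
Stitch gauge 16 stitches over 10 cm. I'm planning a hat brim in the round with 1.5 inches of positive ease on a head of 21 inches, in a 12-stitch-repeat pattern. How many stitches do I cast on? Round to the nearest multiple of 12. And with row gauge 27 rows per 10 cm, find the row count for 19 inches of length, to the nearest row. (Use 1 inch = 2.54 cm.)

Finished = 21 + 1.5 = 22.5 inches.
22.5 inches × 2.54 = 57.15 cm.
16/10 = 1.6 sts per cm; 57.15 × 1.6 = 91.44 sts.
Nearest multiple of 12 → 96.
19 inches = 48.26 cm; × 2.7 = 130.30 → 130 rows.

Cast on 96 stitches; work 130 rows.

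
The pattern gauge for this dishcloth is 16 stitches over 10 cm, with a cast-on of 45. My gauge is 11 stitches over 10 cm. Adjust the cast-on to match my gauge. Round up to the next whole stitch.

CO 31 sts.

Scale factor = 11 / 16 = 0.688.
45 × 11 / 16 = 30.94 sts.
→ 31 sts.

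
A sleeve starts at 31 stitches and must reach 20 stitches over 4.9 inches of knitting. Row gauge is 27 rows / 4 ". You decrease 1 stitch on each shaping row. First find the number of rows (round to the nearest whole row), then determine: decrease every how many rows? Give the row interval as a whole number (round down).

Decrease every 3rd row.

Rows = 4.9 × 6.75 = 33.1 → 33 rows.
Stitches to remove: 11 → 11 shaping rows (at 1 st each).
33 / 11 = 3.00 → every 3 rows.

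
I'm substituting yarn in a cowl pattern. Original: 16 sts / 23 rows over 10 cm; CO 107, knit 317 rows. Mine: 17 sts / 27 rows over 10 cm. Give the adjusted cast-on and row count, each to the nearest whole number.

Stitches: 107 × 17/16 = 113.69 → 114.
Rows: 317 × 27/23 = 372.13 → 372.

Cast on 114 stitches; work 372 rows.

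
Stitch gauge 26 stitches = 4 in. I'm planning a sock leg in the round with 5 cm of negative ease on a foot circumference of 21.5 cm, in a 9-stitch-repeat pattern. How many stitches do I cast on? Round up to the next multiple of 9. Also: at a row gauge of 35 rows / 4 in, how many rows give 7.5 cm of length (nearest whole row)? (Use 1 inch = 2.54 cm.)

Cast on 45 stitches; work 26 rows.

Finished = 21.5 − 5 = 16.5 cm.
16.5 cm × 1/2.54 = 6.50 inches.
26/4 = 6.5 sts per in; 6.50 × 6.5 = 42.22 sts.
Next multiple of 9 → 45.
7.5 cm = 2.95 inches; × 8.75 = 25.84 → 26 rows.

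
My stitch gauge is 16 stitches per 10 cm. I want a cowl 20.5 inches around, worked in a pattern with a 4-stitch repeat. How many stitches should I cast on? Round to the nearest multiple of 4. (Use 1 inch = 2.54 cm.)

Cast on 84 stitches.

20.5 in = 20.5 × 2.54 = 52.07 cm.
16 / 10 = 1.6 sts/cm.
52.07 × 1.6 = 83.31 sts.
→ 84.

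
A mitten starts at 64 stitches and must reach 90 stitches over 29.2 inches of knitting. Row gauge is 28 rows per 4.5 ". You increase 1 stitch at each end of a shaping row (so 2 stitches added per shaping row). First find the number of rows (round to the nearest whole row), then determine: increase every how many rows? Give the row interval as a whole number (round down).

Rows = 29.2 × 6.222 = 181.7 → 182 rows.
Stitches to add: 26 → 13 shaping rows (at 2 st each).
182 / 13 = 14.00 → every 14 rows.

Increase every 14th row.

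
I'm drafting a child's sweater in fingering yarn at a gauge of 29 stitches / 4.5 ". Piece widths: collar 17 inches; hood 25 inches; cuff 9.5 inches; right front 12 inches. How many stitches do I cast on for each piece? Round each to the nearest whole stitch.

collar 110; hood 161; cuff 61; right front 77.

Rate = 29/4.5 = 6.444 sts per in.
collar: 17 × 6.444 = 109.56 → 110.
hood: 25 × 6.444 = 161.11 → 161.
cuff: 9.5 × 6.444 = 61.22 → 61.
right front: 12 × 6.444 = 77.33 → 77.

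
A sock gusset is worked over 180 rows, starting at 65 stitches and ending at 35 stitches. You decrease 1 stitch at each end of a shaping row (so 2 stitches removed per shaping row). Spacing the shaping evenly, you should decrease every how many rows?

Stitches to remove: |35 − 65| = 30.
Shaping rows needed: 30 / 2 = 15.
180 rows / 15 = every 12 rows.

Decrease every 12th row.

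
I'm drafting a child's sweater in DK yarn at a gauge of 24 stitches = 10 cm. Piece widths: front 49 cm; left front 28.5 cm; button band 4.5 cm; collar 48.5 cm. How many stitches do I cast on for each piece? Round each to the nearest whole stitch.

front 118; left front 68; button band 11; collar 116.

Rate = 24/10 = 2.4 sts per cm.
front: 49 × 2.4 = 117.60 → 118.
left front: 28.5 × 2.4 = 68.40 → 68.
button band: 4.5 × 2.4 = 10.80 → 11.
collar: 48.5 × 2.4 = 116.40 → 116.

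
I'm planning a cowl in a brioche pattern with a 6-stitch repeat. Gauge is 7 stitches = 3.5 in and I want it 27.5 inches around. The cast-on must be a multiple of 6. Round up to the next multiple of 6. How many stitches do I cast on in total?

7 / 3.5 = 2 sts per inch.
27.5 × 2 = 55.00 sts.
Next multiple of 6: 60.

60 stitches.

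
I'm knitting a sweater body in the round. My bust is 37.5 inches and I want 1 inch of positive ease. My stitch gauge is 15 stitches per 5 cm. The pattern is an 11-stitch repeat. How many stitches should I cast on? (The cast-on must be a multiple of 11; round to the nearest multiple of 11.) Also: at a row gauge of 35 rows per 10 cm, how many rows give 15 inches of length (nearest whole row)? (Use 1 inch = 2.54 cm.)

Cast on 297 stitches; work 133 rows.

Finished = 37.5 + 1 = 38.5 inches.
38.5 inches × 2.54 = 97.79 cm.
15/5 = 3 sts per cm; 97.79 × 3 = 293.37 sts.
Nearest multiple of 11 → 297.
15 inches = 38.10 cm; × 3.5 = 133.35 → 133 rows.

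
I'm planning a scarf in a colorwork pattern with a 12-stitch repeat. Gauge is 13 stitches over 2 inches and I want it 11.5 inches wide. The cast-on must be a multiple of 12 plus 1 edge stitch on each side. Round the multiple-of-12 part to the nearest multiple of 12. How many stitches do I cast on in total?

13 / 2 = 6.5 sts per inch.
11.5 × 6.5 = 74.75 sts.
Less 2 edge sts → 72.75 for the repeat.
Nearest multiple of 12: 72.
Add back 2 edge sts → 74.

CO 74 sts.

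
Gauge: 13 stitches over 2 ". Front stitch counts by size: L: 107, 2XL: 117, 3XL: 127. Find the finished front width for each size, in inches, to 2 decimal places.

13/2 = 6.5 sts per in.
L: 107 / 6.5 = 16.462 → 16.46 in.
2XL: 117 / 6.5 = 18.000 → 18.00 in.
3XL: 127 / 6.5 = 19.538 → 19.54 in.

L 16.46 inches; 2XL 18.00 inches; 3XL 19.54 inches.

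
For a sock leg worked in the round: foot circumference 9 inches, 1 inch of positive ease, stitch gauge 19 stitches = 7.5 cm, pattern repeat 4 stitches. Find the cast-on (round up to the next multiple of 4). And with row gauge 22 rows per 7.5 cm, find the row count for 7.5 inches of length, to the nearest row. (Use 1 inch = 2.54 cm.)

Cast on 68 stitches; work 56 rows.

Finished = 9 + 1 = 10 inches.
10 inches × 2.54 = 25.40 cm.
19/7.5 = 2.533 sts per cm; 25.40 × 2.533 = 64.35 sts.
Next multiple of 4 → 68.
7.5 inches = 19.05 cm; × 2.933 = 55.88 → 56 rows.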